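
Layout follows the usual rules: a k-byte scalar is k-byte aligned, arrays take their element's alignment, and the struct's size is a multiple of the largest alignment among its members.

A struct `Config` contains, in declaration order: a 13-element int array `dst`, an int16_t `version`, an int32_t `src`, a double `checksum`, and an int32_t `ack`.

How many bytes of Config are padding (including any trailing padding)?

10

@0: dst [52B, align 4] → 52
@52: version [2B, align 2] → 54
+2 pad (align 4)
@56: src [4B, align 4] → 60
+4 pad (align 8)
@64: checksum [8B, align 8] → 72
@72: ack [4B, align 4] → 76
+4 tail pad (align 8)
size 80, align 8
data bytes 70, size 80 → padding 10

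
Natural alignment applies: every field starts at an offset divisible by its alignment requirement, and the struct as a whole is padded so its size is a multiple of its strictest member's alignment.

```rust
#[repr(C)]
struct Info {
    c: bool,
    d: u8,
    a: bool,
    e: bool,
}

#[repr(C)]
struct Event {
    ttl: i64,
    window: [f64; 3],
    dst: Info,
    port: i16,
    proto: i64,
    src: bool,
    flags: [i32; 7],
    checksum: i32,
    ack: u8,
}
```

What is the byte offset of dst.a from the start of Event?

Info: c at 0 (size 1, align 1) → ends 1; d at 1 (size 1, align 1) → ends 2; a at 2 (size 1, align 1) → ends 3; e at 3 (size 1, align 1) → ends 4; total 4 bytes, alignment 1
ttl at 0 (size 8, align 8) → ends 8
window at 8 (size 24, align 8) → ends 32
dst at 32 (size 4, align 1) → ends 36
within Info: a at 2
32 + 2 = 34

34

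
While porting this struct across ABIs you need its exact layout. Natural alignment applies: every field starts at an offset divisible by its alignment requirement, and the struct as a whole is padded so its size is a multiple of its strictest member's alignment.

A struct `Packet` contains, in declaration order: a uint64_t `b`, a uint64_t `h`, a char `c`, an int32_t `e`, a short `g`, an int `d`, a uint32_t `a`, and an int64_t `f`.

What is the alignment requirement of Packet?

member alignments: b=8, h=8, c=1, e=4, g=2, d=4, a=4, f=8
max = 8

8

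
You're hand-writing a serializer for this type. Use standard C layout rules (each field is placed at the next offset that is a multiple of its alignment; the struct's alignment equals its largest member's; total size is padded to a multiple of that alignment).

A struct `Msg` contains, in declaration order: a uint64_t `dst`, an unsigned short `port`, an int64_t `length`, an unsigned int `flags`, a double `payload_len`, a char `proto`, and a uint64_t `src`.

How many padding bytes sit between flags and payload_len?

dst at 0 (size 8, align 8) → ends 8
port at 8 (size 2, align 2) → ends 10
pad 6 to align 8 for length
length at 16 (size 8, align 8) → ends 24
flags at 24 (size 4, align 4) → ends 28
pad 4 to align 8 for payload_len
payload_len at 32 (size 8, align 8) → ends 40

4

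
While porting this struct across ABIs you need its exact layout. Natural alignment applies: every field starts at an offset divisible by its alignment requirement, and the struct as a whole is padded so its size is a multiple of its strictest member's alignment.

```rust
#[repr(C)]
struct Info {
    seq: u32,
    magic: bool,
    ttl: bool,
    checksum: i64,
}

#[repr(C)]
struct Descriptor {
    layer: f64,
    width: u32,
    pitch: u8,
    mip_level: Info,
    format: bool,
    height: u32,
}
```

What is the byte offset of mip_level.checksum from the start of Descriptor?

24

Info: 0..4  seq  (4B, 4-aligned); 4..5  magic  (1B, 1-aligned); 5..6  ttl  (1B, 1-aligned); 6..8  -- padding (2B); 8..16  checksum  (8B, 8-aligned); sizeof = 16, alignof = 8
0..8  layer  (8B, 8-aligned)
8..12  width  (4B, 4-aligned)
12..13  pitch  (1B, 1-aligned)
13..16  -- padding (3B)
16..32  mip_level  (16B, 8-aligned)
within Info: checksum at 8
16 + 8 = 24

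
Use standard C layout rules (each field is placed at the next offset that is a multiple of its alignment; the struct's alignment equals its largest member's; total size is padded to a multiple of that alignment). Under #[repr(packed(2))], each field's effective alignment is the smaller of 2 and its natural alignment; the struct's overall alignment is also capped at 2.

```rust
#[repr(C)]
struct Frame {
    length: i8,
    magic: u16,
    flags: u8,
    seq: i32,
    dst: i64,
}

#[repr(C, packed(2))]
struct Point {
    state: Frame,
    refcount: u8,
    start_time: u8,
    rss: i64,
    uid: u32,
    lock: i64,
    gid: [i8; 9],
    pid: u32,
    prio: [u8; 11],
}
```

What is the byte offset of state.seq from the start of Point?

8

Frame: 0..1  length  (1B, 1-aligned); 1..2  -- padding (1B); 2..4  magic  (2B, 2-aligned); 4..5  flags  (1B, 1-aligned); 5..8  -- padding (3B); 8..12  seq  (4B, 4-aligned); 12..16  -- padding (4B); 16..24  dst  (8B, 8-aligned); sizeof = 24, alignof = 8
0..24  state  (24B, 2-aligned)
within Frame: seq at 8
0 + 8 = 8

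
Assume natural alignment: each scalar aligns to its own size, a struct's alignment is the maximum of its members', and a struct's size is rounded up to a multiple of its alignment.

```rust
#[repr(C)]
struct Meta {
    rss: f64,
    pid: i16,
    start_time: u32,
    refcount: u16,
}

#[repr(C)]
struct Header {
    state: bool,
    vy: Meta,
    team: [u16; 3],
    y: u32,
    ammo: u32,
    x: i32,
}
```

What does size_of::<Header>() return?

56 bytes

Meta: @0: rss [8B, align 8] → 8; @8: pid [2B, align 2] → 10; +2 pad (align 4); @12: start_time [4B, align 4] → 16; @16: refcount [2B, align 2] → 18; +6 tail pad (align 8); size 24, align 8
@0: state [1B, align 1] → 1
+7 pad (align 8)
@8: vy [24B, align 8] → 32
@32: team [6B, align 2] → 38
+2 pad (align 4)
@40: y [4B, align 4] → 44
@44: ammo [4B, align 4] → 48
@48: x [4B, align 4] → 52
+4 tail pad (align 8)
size 56, align 8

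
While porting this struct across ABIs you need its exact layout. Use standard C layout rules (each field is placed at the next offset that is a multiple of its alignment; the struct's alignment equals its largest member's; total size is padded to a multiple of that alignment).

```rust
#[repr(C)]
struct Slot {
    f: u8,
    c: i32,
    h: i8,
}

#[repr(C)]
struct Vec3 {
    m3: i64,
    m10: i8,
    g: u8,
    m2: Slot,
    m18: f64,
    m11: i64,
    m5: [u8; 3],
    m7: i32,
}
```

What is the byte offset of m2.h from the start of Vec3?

20

Slot: f at 0 (size 1, align 1) → ends 1; pad 3 to align 4 for c; c at 4 (size 4, align 4) → ends 8; h at 8 (size 1, align 1) → ends 9; tail pad 3 to reach multiple of 4; total 12 bytes, alignment 4
m3 at 0 (size 8, align 8) → ends 8
m10 at 8 (size 1, align 1) → ends 9
g at 9 (size 1, align 1) → ends 10
pad 2 to align 4 for m2
m2 at 12 (size 12, align 4) → ends 24
within Slot: h at 8
12 + 8 = 20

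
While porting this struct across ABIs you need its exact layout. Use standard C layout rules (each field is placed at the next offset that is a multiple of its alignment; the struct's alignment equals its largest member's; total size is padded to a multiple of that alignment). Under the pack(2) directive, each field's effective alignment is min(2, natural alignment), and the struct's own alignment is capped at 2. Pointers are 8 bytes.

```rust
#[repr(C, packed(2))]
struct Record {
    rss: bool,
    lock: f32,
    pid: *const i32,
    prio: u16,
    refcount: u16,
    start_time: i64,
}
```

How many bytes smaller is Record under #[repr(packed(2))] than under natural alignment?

natural layout:
  @0: rss [1B, align 1] → 1
  +3 pad (align 4)
  @4: lock [4B, align 4] → 8
  @8: pid [8B, align 8] → 16
  @16: prio [2B, align 2] → 18
  @18: refcount [2B, align 2] → 20
  +4 pad (align 8)
  @24: start_time [8B, align 8] → 32
  size 32, align 8
packed(2) layout:
  @0: rss [1B, align 1] → 1
  +1 pad (align 2)
  @2: lock [4B, align 2] → 6
  @6: pid [8B, align 2] → 14
  @14: prio [2B, align 2] → 16
  @16: refcount [2B, align 2] → 18
  @18: start_time [8B, align 2] → 26
  size 26, align 2
32 − 26 = 6

6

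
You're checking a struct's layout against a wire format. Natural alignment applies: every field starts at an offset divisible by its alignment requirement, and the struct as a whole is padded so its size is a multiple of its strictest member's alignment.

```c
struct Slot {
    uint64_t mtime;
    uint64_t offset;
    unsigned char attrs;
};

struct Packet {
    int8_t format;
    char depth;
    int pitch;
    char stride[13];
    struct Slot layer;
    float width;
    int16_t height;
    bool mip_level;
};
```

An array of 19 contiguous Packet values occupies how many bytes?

1064

Slot: @0: mtime [8B, align 8] → 8; @8: offset [8B, align 8] → 16; @16: attrs [1B, align 1] → 17; +7 tail pad (align 8); size 24, align 8
@0: format [1B, align 1] → 1
@1: depth [1B, align 1] → 2
+2 pad (align 4)
@4: pitch [4B, align 4] → 8
@8: stride [13B, align 1] → 21
+3 pad (align 8)
@24: layer [24B, align 8] → 48
@48: width [4B, align 4] → 52
@52: height [2B, align 2] → 54
@54: mip_level [1B, align 1] → 55
+1 tail pad (align 8)
size 56, align 8
array of 19: 19 × 56 = 1064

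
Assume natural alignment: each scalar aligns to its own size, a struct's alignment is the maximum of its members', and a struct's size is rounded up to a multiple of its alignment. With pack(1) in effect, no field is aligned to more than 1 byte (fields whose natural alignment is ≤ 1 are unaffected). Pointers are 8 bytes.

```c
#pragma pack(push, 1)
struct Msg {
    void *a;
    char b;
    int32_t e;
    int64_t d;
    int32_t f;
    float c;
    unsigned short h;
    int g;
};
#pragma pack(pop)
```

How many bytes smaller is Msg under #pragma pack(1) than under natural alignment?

5

natural layout:
  0..8  a  (8B, 8-aligned)
  8..9  b  (1B, 1-aligned)
  9..12  -- padding (3B)
  12..16  e  (4B, 4-aligned)
  16..24  d  (8B, 8-aligned)
  24..28  f  (4B, 4-aligned)
  28..32  c  (4B, 4-aligned)
  32..34  h  (2B, 2-aligned)
  34..36  -- padding (2B)
  36..40  g  (4B, 4-aligned)
  sizeof = 40, alignof = 8
packed(1) layout:
  0..8  a  (8B, 1-aligned)
  8..9  b  (1B, 1-aligned)
  9..13  e  (4B, 1-aligned)
  13..21  d  (8B, 1-aligned)
  21..25  f  (4B, 1-aligned)
  25..29  c  (4B, 1-aligned)
  29..31  h  (2B, 1-aligned)
  31..35  g  (4B, 1-aligned)
  sizeof = 35, alignof = 1
40 − 35 = 5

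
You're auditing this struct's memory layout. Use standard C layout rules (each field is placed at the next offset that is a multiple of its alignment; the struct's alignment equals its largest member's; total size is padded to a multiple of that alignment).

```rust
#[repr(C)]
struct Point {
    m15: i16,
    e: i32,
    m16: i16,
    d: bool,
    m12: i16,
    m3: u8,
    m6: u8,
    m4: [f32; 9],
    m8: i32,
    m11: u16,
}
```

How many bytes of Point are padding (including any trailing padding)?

@0: m15 [2B, align 2] → 2
+2 pad (align 4)
@4: e [4B, align 4] → 8
@8: m16 [2B, align 2] → 10
@10: d [1B, align 1] → 11
+1 pad (align 2)
@12: m12 [2B, align 2] → 14
@14: m3 [1B, align 1] → 15
@15: m6 [1B, align 1] → 16
@16: m4 [36B, align 4] → 52
@52: m8 [4B, align 4] → 56
@56: m11 [2B, align 2] → 58
+2 tail pad (align 4)
size 60, align 4
data bytes 55, size 60 → padding 5

5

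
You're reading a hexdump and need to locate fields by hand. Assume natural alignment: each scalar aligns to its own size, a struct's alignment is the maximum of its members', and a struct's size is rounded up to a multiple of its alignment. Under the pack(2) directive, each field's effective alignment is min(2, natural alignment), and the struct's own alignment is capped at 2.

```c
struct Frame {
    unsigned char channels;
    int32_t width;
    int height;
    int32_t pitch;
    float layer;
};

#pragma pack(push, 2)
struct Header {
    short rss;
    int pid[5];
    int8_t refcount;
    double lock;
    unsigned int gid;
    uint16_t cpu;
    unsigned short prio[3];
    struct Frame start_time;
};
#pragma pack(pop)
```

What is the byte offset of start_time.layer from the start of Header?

60

Frame: @0: channels [1B, align 1] → 1; +3 pad (align 4); @4: width [4B, align 4] → 8; @8: height [4B, align 4] → 12; @12: pitch [4B, align 4] → 16; @16: layer [4B, align 4] → 20; size 20, align 4
@0: rss [2B, align 2] → 2
@2: pid [20B, align 2] → 22
@22: refcount [1B, align 1] → 23
+1 pad (align 2)
@24: lock [8B, align 2] → 32
@32: gid [4B, align 2] → 36
@36: cpu [2B, align 2] → 38
@38: prio [6B, align 2] → 44
@44: start_time [20B, align 2] → 64
within Frame: layer at 16
44 + 16 = 60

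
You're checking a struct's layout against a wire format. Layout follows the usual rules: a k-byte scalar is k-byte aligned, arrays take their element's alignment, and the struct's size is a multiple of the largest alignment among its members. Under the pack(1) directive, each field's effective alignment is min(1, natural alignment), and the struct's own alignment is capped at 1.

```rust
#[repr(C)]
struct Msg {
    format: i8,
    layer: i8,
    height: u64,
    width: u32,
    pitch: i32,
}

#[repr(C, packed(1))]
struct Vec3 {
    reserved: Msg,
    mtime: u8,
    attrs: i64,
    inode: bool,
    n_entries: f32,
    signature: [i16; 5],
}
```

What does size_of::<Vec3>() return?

Msg: format at 0 (size 1, align 1) → ends 1; layer at 1 (size 1, align 1) → ends 2; pad 6 to align 8 for height; height at 8 (size 8, align 8) → ends 16; width at 16 (size 4, align 4) → ends 20; pitch at 20 (size 4, align 4) → ends 24; total 24 bytes, alignment 8
reserved at 0 (size 24, align 1) → ends 24
mtime at 24 (size 1, align 1) → ends 25
attrs at 25 (size 8, align 1) → ends 33
inode at 33 (size 1, align 1) → ends 34
n_entries at 34 (size 4, align 1) → ends 38
signature at 38 (size 10, align 1) → ends 48
total 48 bytes, alignment 1

48 bytes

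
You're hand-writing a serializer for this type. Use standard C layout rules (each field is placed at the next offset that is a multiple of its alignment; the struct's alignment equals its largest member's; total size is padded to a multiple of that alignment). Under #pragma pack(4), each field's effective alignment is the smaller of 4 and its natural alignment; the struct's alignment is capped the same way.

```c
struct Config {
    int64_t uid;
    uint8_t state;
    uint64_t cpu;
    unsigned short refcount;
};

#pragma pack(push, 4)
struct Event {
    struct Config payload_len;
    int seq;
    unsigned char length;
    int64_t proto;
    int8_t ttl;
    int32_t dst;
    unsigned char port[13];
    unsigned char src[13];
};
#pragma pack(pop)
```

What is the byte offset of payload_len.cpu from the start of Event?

Config: @0: uid [8B, align 8] → 8; @8: state [1B, align 1] → 9; +7 pad (align 8); @16: cpu [8B, align 8] → 24; @24: refcount [2B, align 2] → 26; +6 tail pad (align 8); size 32, align 8
@0: payload_len [32B, align 4] → 32
within Config: cpu at 16
0 + 16 = 16

16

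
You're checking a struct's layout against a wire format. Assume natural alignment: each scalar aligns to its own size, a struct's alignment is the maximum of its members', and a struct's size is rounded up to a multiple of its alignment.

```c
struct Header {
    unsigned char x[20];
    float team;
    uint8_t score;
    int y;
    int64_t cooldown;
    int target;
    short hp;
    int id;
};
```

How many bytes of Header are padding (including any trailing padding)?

9

0..20  x  (20B, 1-aligned)
20..24  team  (4B, 4-aligned)
24..25  score  (1B, 1-aligned)
25..28  -- padding (3B)
28..32  y  (4B, 4-aligned)
32..40  cooldown  (8B, 8-aligned)
40..44  target  (4B, 4-aligned)
44..46  hp  (2B, 2-aligned)
46..48  -- padding (2B)
48..52  id  (4B, 4-aligned)
52..56  -- tail padding (4B)
sizeof = 56, alignof = 8
data bytes 47, size 56 → padding 9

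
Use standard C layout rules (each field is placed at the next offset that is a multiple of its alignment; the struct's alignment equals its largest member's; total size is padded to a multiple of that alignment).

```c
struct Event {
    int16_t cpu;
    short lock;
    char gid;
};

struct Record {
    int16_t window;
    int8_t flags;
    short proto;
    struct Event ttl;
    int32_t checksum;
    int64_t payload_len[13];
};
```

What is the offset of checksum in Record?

Event: 0..2  cpu  (2B, 2-aligned); 2..4  lock  (2B, 2-aligned); 4..5  gid  (1B, 1-aligned); 5..6  -- tail padding (1B); sizeof = 6, alignof = 2
0..2  window  (2B, 2-aligned)
2..3  flags  (1B, 1-aligned)
3..4  -- padding (1B)
4..6  proto  (2B, 2-aligned)
6..12  ttl  (6B, 2-aligned)
12..16  checksum  (4B, 4-aligned)

12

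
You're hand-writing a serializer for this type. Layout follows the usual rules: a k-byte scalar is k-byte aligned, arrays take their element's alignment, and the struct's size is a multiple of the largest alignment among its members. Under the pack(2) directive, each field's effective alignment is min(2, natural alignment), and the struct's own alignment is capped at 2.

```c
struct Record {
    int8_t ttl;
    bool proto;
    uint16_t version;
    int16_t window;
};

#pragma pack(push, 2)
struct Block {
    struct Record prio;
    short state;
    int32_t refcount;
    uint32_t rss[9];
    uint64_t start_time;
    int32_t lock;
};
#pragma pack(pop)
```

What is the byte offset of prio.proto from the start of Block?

Record: ttl at 0 (size 1, align 1) → ends 1; proto at 1 (size 1, align 1) → ends 2; version at 2 (size 2, align 2) → ends 4; window at 4 (size 2, align 2) → ends 6; total 6 bytes, alignment 2
prio at 0 (size 6, align 2) → ends 6
within Record: proto at 1
0 + 1 = 1

1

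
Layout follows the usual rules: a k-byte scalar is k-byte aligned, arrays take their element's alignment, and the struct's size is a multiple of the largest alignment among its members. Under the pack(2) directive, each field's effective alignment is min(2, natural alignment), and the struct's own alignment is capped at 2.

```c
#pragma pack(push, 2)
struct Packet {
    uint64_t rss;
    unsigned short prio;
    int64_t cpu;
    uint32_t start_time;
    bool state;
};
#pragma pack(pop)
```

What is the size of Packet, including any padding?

@0: rss [8B, align 2] → 8
@8: prio [2B, align 2] → 10
@10: cpu [8B, align 2] → 18
@18: start_time [4B, align 2] → 22
@22: state [1B, align 1] → 23
+1 tail pad (align 2)
size 24, align 2

24 bytes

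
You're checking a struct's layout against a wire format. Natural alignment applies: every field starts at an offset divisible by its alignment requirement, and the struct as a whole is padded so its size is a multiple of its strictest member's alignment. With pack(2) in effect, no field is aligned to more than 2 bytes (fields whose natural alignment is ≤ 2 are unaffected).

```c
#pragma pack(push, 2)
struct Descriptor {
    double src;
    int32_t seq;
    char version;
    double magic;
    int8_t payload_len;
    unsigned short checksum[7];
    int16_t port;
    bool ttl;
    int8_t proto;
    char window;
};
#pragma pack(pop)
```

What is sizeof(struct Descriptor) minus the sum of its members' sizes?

0..8  src  (8B, 2-aligned)
8..12  seq  (4B, 2-aligned)
12..13  version  (1B, 1-aligned)
13..14  -- padding (1B)
14..22  magic  (8B, 2-aligned)
22..23  payload_len  (1B, 1-aligned)
23..24  -- padding (1B)
24..38  checksum  (14B, 2-aligned)
38..40  port  (2B, 2-aligned)
40..41  ttl  (1B, 1-aligned)
41..42  proto  (1B, 1-aligned)
42..43  window  (1B, 1-aligned)
43..44  -- tail padding (1B)
sizeof = 44, alignof = 2
data bytes 41, size 44 → padding 3

3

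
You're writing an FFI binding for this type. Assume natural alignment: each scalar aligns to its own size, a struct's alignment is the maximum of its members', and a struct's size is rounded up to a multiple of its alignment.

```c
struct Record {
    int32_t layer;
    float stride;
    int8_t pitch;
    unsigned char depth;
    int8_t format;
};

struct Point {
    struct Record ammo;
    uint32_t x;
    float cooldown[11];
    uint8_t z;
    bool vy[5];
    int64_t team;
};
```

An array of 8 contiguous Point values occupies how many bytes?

640

Record: 0..4  layer  (4B, 4-aligned); 4..8  stride  (4B, 4-aligned); 8..9  pitch  (1B, 1-aligned); 9..10  depth  (1B, 1-aligned); 10..11  format  (1B, 1-aligned); 11..12  -- tail padding (1B); sizeof = 12, alignof = 4
0..12  ammo  (12B, 4-aligned)
12..16  x  (4B, 4-aligned)
16..60  cooldown  (44B, 4-aligned)
60..61  z  (1B, 1-aligned)
61..66  vy  (5B, 1-aligned)
66..72  -- padding (6B)
72..80  team  (8B, 8-aligned)
sizeof = 80, alignof = 8
array of 8: 8 × 80 = 640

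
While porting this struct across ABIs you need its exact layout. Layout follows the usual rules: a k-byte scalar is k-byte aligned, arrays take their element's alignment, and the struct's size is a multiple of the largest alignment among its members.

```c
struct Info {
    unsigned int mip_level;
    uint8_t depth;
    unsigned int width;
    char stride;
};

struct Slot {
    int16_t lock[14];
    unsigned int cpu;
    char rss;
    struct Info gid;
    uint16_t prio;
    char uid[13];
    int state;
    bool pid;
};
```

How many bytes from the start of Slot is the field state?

68

Info: 0..4  mip_level  (4B, 4-aligned); 4..5  depth  (1B, 1-aligned); 5..8  -- padding (3B); 8..12  width  (4B, 4-aligned); 12..13  stride  (1B, 1-aligned); 13..16  -- tail padding (3B); sizeof = 16, alignof = 4
0..28  lock  (28B, 2-aligned)
28..32  cpu  (4B, 4-aligned)
32..33  rss  (1B, 1-aligned)
33..36  -- padding (3B)
36..52  gid  (16B, 4-aligned)
52..54  prio  (2B, 2-aligned)
54..67  uid  (13B, 1-aligned)
67..68  -- padding (1B)
68..72  state  (4B, 4-aligned)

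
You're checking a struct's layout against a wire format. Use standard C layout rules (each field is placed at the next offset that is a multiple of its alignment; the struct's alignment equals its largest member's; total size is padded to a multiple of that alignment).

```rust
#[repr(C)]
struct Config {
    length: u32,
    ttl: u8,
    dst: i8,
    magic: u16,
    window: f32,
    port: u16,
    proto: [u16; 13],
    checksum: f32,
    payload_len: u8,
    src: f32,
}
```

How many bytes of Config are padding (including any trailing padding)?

@0: length [4B, align 4] → 4
@4: ttl [1B, align 1] → 5
@5: dst [1B, align 1] → 6
@6: magic [2B, align 2] → 8
@8: window [4B, align 4] → 12
@12: port [2B, align 2] → 14
@14: proto [26B, align 2] → 40
@40: checksum [4B, align 4] → 44
@44: payload_len [1B, align 1] → 45
+3 pad (align 4)
@48: src [4B, align 4] → 52
size 52, align 4
data bytes 49, size 52 → padding 3

3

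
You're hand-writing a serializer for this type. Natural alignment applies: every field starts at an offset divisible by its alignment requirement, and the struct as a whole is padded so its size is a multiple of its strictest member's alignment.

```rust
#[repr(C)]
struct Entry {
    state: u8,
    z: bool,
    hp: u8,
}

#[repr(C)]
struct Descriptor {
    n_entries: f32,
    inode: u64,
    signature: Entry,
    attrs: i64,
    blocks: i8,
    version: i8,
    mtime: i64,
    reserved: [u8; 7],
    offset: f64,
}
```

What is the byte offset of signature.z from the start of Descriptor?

17

Entry: state at 0 (size 1, align 1) → ends 1; z at 1 (size 1, align 1) → ends 2; hp at 2 (size 1, align 1) → ends 3; total 3 bytes, alignment 1
n_entries at 0 (size 4, align 4) → ends 4
pad 4 to align 8 for inode
inode at 8 (size 8, align 8) → ends 16
signature at 16 (size 3, align 1) → ends 19
within Entry: z at 1
16 + 1 = 17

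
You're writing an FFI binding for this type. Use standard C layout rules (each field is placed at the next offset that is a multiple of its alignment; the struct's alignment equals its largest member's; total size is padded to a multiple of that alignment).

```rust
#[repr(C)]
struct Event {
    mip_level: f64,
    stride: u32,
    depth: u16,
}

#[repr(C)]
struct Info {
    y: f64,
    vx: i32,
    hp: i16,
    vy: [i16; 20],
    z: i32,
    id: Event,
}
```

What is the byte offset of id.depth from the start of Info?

Event: 0..8  mip_level  (8B, 8-aligned); 8..12  stride  (4B, 4-aligned); 12..14  depth  (2B, 2-aligned); 14..16  -- tail padding (2B); sizeof = 16, alignof = 8
0..8  y  (8B, 8-aligned)
8..12  vx  (4B, 4-aligned)
12..14  hp  (2B, 2-aligned)
14..54  vy  (40B, 2-aligned)
54..56  -- padding (2B)
56..60  z  (4B, 4-aligned)
60..64  -- padding (4B)
64..80  id  (16B, 8-aligned)
within Event: depth at 12
64 + 12 = 76

76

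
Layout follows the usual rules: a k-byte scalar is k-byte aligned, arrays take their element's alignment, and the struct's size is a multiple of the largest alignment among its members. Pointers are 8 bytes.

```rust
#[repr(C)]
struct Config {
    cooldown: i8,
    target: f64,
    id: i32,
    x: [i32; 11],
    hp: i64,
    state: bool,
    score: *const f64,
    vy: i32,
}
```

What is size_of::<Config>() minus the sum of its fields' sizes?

18

cooldown at 0 (size 1, align 1) → ends 1
pad 7 to align 8 for target
target at 8 (size 8, align 8) → ends 16
id at 16 (size 4, align 4) → ends 20
x at 20 (size 44, align 4) → ends 64
hp at 64 (size 8, align 8) → ends 72
state at 72 (size 1, align 1) → ends 73
pad 7 to align 8 for score
score at 80 (size 8, align 8) → ends 88
vy at 88 (size 4, align 4) → ends 92
tail pad 4 to reach multiple of 8
total 96 bytes, alignment 8
data bytes 78, size 96 → padding 18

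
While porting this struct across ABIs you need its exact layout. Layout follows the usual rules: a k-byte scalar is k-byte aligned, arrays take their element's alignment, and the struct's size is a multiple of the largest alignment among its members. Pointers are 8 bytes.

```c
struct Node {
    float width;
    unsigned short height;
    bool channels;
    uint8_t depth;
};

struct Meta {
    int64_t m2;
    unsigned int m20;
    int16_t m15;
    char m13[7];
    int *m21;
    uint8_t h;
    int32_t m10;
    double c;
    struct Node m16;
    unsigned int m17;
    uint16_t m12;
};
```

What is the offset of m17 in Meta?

Node: 0..4  width  (4B, 4-aligned); 4..6  height  (2B, 2-aligned); 6..7  channels  (1B, 1-aligned); 7..8  depth  (1B, 1-aligned); sizeof = 8, alignof = 4
0..8  m2  (8B, 8-aligned)
8..12  m20  (4B, 4-aligned)
12..14  m15  (2B, 2-aligned)
14..21  m13  (7B, 1-aligned)
21..24  -- padding (3B)
24..32  m21  (8B, 8-aligned)
32..33  h  (1B, 1-aligned)
33..36  -- padding (3B)
36..40  m10  (4B, 4-aligned)
40..48  c  (8B, 8-aligned)
48..56  m16  (8B, 4-aligned)
56..60  m17  (4B, 4-aligned)

56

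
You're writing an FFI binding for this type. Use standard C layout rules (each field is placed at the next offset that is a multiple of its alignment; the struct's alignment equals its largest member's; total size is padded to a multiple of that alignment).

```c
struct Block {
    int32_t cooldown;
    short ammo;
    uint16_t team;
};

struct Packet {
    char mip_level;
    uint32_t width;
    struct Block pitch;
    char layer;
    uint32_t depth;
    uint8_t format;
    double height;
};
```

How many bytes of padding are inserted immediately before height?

Block: @0: cooldown [4B, align 4] → 4; @4: ammo [2B, align 2] → 6; @6: team [2B, align 2] → 8; size 8, align 4
@0: mip_level [1B, align 1] → 1
+3 pad (align 4)
@4: width [4B, align 4] → 8
@8: pitch [8B, align 4] → 16
@16: layer [1B, align 1] → 17
+3 pad (align 4)
@20: depth [4B, align 4] → 24
@24: format [1B, align 1] → 25
+7 pad (align 8)
@32: height [8B, align 8] → 40

7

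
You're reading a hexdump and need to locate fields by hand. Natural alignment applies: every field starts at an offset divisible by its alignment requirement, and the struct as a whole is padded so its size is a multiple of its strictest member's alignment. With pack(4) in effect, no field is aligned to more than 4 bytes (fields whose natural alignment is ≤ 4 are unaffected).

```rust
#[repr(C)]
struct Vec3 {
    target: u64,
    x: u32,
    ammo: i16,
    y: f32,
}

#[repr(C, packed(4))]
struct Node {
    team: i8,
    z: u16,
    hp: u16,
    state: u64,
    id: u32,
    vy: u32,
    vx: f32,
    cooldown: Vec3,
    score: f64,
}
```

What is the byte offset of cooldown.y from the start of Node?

44

Vec3: @0: target [8B, align 8] → 8; @8: x [4B, align 4] → 12; @12: ammo [2B, align 2] → 14; +2 pad (align 4); @16: y [4B, align 4] → 20; +4 tail pad (align 8); size 24, align 8
@0: team [1B, align 1] → 1
+1 pad (align 2)
@2: z [2B, align 2] → 4
@4: hp [2B, align 2] → 6
+2 pad (align 4)
@8: state [8B, align 4] → 16
@16: id [4B, align 4] → 20
@20: vy [4B, align 4] → 24
@24: vx [4B, align 4] → 28
@28: cooldown [24B, align 4] → 52
within Vec3: y at 16
28 + 16 = 44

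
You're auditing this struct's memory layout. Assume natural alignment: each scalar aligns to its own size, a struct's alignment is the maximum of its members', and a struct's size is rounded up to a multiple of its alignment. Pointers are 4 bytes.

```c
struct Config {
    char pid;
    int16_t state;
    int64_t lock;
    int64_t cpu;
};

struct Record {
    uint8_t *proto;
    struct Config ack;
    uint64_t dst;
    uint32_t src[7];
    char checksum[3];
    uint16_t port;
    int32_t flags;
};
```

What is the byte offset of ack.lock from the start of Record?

Config: 0..1  pid  (1B, 1-aligned); 1..2  -- padding (1B); 2..4  state  (2B, 2-aligned); 4..8  -- padding (4B); 8..16  lock  (8B, 8-aligned); 16..24  cpu  (8B, 8-aligned); sizeof = 24, alignof = 8
0..4  proto  (4B, 4-aligned)
4..8  -- padding (4B)
8..32  ack  (24B, 8-aligned)
within Config: lock at 8
8 + 8 = 16

16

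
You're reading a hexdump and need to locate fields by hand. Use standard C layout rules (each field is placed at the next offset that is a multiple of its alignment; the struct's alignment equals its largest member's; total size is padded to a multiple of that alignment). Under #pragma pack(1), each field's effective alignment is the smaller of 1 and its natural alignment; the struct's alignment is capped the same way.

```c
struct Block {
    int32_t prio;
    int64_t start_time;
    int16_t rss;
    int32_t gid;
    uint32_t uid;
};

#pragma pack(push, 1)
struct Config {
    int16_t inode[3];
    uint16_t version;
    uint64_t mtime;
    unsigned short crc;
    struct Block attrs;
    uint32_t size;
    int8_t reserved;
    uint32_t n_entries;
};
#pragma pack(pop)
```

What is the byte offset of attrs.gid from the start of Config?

Block: @0: prio [4B, align 4] → 4; +4 pad (align 8); @8: start_time [8B, align 8] → 16; @16: rss [2B, align 2] → 18; +2 pad (align 4); @20: gid [4B, align 4] → 24; @24: uid [4B, align 4] → 28; +4 tail pad (align 8); size 32, align 8
@0: inode [6B, align 1] → 6
@6: version [2B, align 1] → 8
@8: mtime [8B, align 1] → 16
@16: crc [2B, align 1] → 18
@18: attrs [32B, align 1] → 50
within Block: gid at 20
18 + 20 = 38

38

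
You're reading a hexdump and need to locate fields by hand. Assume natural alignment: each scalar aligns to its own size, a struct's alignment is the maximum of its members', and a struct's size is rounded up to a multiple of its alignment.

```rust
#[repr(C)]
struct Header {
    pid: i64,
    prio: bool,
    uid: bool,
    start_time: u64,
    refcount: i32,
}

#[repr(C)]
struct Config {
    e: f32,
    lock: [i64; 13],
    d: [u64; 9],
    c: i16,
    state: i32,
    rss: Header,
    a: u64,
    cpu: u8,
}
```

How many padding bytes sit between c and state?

2

Header: pid at 0 (size 8, align 8) → ends 8; prio at 8 (size 1, align 1) → ends 9; uid at 9 (size 1, align 1) → ends 10; pad 6 to align 8 for start_time; start_time at 16 (size 8, align 8) → ends 24; refcount at 24 (size 4, align 4) → ends 28; tail pad 4 to reach multiple of 8; total 32 bytes, alignment 8
e at 0 (size 4, align 4) → ends 4
pad 4 to align 8 for lock
lock at 8 (size 104, align 8) → ends 112
d at 112 (size 72, align 8) → ends 184
c at 184 (size 2, align 2) → ends 186
pad 2 to align 4 for state
state at 188 (size 4, align 4) → ends 192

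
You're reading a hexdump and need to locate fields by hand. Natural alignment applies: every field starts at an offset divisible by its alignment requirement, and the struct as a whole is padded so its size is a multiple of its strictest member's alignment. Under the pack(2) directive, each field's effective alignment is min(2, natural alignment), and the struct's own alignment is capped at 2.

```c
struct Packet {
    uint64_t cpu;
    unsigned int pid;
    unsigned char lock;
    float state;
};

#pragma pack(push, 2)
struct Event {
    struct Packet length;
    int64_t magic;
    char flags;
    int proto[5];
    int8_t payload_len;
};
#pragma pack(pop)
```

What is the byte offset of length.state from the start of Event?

16

Packet: cpu at 0 (size 8, align 8) → ends 8; pid at 8 (size 4, align 4) → ends 12; lock at 12 (size 1, align 1) → ends 13; pad 3 to align 4 for state; state at 16 (size 4, align 4) → ends 20; tail pad 4 to reach multiple of 8; total 24 bytes, alignment 8
length at 0 (size 24, align 2) → ends 24
within Packet: state at 16
0 + 16 = 16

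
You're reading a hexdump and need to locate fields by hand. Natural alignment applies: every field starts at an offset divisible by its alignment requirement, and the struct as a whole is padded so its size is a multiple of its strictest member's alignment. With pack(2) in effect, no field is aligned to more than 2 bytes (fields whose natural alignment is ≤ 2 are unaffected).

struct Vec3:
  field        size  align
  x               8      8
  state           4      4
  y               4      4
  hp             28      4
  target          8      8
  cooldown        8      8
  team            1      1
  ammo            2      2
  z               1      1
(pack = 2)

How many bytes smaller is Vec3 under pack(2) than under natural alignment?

natural layout:
  x at 0 (size 8, align 8) → ends 8
  state at 8 (size 4, align 4) → ends 12
  y at 12 (size 4, align 4) → ends 16
  hp at 16 (size 28, align 4) → ends 44
  pad 4 to align 8 for target
  target at 48 (size 8, align 8) → ends 56
  cooldown at 56 (size 8, align 8) → ends 64
  team at 64 (size 1, align 1) → ends 65
  pad 1 to align 2 for ammo
  ammo at 66 (size 2, align 2) → ends 68
  z at 68 (size 1, align 1) → ends 69
  tail pad 3 to reach multiple of 8
  total 72 bytes, alignment 8
packed(2) layout:
  x at 0 (size 8, align 2) → ends 8
  state at 8 (size 4, align 2) → ends 12
  y at 12 (size 4, align 2) → ends 16
  hp at 16 (size 28, align 2) → ends 44
  target at 44 (size 8, align 2) → ends 52
  cooldown at 52 (size 8, align 2) → ends 60
  team at 60 (size 1, align 1) → ends 61
  pad 1 to align 2 for ammo
  ammo at 62 (size 2, align 2) → ends 64
  z at 64 (size 1, align 1) → ends 65
  tail pad 1 to reach multiple of 2
  total 66 bytes, alignment 2
72 − 66 = 6

6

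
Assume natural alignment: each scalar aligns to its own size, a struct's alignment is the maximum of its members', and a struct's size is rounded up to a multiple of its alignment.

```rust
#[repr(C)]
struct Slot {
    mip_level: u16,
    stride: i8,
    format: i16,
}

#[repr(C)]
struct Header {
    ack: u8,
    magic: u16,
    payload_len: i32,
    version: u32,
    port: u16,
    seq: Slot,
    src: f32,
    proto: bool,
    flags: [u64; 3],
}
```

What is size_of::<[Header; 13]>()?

728

Slot: @0: mip_level [2B, align 2] → 2; @2: stride [1B, align 1] → 3; +1 pad (align 2); @4: format [2B, align 2] → 6; size 6, align 2
@0: ack [1B, align 1] → 1
+1 pad (align 2)
@2: magic [2B, align 2] → 4
@4: payload_len [4B, align 4] → 8
@8: version [4B, align 4] → 12
@12: port [2B, align 2] → 14
@14: seq [6B, align 2] → 20
@20: src [4B, align 4] → 24
@24: proto [1B, align 1] → 25
+7 pad (align 8)
@32: flags [24B, align 8] → 56
size 56, align 8
array of 13: 13 × 56 = 728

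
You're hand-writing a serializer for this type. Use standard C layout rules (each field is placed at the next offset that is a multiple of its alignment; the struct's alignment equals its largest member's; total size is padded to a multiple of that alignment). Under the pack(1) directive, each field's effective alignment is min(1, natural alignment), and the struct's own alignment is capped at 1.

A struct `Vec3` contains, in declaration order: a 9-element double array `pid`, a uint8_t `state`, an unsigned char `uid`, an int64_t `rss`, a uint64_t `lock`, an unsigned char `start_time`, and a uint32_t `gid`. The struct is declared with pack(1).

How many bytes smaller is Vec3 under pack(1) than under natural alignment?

natural layout:
  pid at 0 (size 72, align 8) → ends 72
  state at 72 (size 1, align 1) → ends 73
  uid at 73 (size 1, align 1) → ends 74
  pad 6 to align 8 for rss
  rss at 80 (size 8, align 8) → ends 88
  lock at 88 (size 8, align 8) → ends 96
  start_time at 96 (size 1, align 1) → ends 97
  pad 3 to align 4 for gid
  gid at 100 (size 4, align 4) → ends 104
  total 104 bytes, alignment 8
packed(1) layout:
  pid at 0 (size 72, align 1) → ends 72
  state at 72 (size 1, align 1) → ends 73
  uid at 73 (size 1, align 1) → ends 74
  rss at 74 (size 8, align 1) → ends 82
  lock at 82 (size 8, align 1) → ends 90
  start_time at 90 (size 1, align 1) → ends 91
  gid at 91 (size 4, align 1) → ends 95
  total 95 bytes, alignment 1
104 − 95 = 9

9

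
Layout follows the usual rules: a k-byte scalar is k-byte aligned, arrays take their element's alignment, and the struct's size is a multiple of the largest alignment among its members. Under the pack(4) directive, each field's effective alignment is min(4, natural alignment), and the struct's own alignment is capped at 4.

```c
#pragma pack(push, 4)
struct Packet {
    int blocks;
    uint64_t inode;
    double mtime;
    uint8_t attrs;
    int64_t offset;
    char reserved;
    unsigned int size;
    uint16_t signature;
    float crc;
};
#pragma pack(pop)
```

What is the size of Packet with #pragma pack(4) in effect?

@0: blocks [4B, align 4] → 4
@4: inode [8B, align 4] → 12
@12: mtime [8B, align 4] → 20
@20: attrs [1B, align 1] → 21
+3 pad (align 4)
@24: offset [8B, align 4] → 32
@32: reserved [1B, align 1] → 33
+3 pad (align 4)
@36: size [4B, align 4] → 40
@40: signature [2B, align 2] → 42
+2 pad (align 4)
@44: crc [4B, align 4] → 48
size 48, align 4

48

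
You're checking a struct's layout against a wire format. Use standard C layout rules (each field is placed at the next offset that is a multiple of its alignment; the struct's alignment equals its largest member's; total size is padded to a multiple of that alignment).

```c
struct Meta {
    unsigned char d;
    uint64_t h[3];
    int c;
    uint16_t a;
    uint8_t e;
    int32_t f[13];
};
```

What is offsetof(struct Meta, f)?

40

@0: d [1B, align 1] → 1
+7 pad (align 8)
@8: h [24B, align 8] → 32
@32: c [4B, align 4] → 36
@36: a [2B, align 2] → 38
@38: e [1B, align 1] → 39
+1 pad (align 4)
@40: f [52B, align 4] → 92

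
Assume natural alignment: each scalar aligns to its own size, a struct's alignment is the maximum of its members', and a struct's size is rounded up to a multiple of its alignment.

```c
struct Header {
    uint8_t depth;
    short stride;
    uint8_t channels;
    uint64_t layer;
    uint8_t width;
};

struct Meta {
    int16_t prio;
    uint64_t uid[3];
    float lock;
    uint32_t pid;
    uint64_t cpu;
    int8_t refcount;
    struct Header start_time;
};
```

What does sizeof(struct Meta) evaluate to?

Header: 0..1  depth  (1B, 1-aligned); 1..2  -- padding (1B); 2..4  stride  (2B, 2-aligned); 4..5  channels  (1B, 1-aligned); 5..8  -- padding (3B); 8..16  layer  (8B, 8-aligned); 16..17  width  (1B, 1-aligned); 17..24  -- tail padding (7B); sizeof = 24, alignof = 8
0..2  prio  (2B, 2-aligned)
2..8  -- padding (6B)
8..32  uid  (24B, 8-aligned)
32..36  lock  (4B, 4-aligned)
36..40  pid  (4B, 4-aligned)
40..48  cpu  (8B, 8-aligned)
48..49  refcount  (1B, 1-aligned)
49..56  -- padding (7B)
56..80  start_time  (24B, 8-aligned)
sizeof = 80, alignof = 8

80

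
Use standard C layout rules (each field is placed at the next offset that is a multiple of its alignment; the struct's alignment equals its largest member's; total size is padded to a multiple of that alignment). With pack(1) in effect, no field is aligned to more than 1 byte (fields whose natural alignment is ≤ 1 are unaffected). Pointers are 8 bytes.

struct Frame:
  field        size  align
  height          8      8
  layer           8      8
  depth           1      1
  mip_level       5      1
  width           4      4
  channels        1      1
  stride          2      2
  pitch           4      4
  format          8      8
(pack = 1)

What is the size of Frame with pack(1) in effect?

@0: height [8B, align 1] → 8
@8: layer [8B, align 1] → 16
@16: depth [1B, align 1] → 17
@17: mip_level [5B, align 1] → 22
@22: width [4B, align 1] → 26
@26: channels [1B, align 1] → 27
@27: stride [2B, align 1] → 29
@29: pitch [4B, align 1] → 33
@33: format [8B, align 1] → 41
size 41, align 1

41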